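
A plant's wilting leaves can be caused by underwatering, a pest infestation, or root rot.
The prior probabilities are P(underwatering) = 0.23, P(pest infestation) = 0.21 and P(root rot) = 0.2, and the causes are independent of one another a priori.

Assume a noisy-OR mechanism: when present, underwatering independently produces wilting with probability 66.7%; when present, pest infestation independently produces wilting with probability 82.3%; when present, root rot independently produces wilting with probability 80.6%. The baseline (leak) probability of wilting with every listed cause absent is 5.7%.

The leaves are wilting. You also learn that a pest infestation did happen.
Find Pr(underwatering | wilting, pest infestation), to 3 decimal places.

Under noisy-OR, P(wilting | causes) = 1 − (1−0.057)·∏(1−qᵢ) over the active causes.
P(wilting | pest infestation) = 0.833089×0.77×0.8 + 0.967619×0.77×0.2 + 0.944419×0.23×0.8 + 0.989217×0.23×0.2 = 0.513183 + 0.149013 + 0.173773 + 0.045504 = 0.881473
Restricting to configurations with underwatering present: 0.173773 + 0.045504 = 0.219277.
Hence the posterior is 0.219277/0.881473 ≈ 0.249.

Pr(underwatering | wilting, pest infestation) ≈ 0.249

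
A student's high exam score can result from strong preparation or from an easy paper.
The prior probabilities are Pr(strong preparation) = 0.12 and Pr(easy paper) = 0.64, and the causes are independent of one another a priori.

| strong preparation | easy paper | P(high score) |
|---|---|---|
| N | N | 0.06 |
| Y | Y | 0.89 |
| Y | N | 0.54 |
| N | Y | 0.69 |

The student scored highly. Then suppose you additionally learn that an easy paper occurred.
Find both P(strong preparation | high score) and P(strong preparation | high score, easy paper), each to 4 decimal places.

P(high score) = 0.06·0.88·0.36 + 0.69·0.88·0.64 + 0.54·0.12·0.36 + 0.89·0.12·0.64 = 0.019008 + 0.388608 + 0.023328 + 0.068352 = 0.499296
The strong preparation-present share is 0.023328 + 0.068352 = 0.091680.
Hence the posterior is 0.091680/0.499296 ≈ 0.1836.

With the extra evidence:
Numerator (weight on configurations with strong preparation): 0.89·0.12 = 0.106800
The normalizing constant is 0.69·0.88 + 0.89·0.12 = 0.714000
Posterior = 0.106800 / 0.714000 ≈ 0.1496
The drop from 0.1836 to 0.1496 is the explaining-away (discounting) effect.

P(strong preparation | high score) ≈ 0.1836; P(strong preparation | high score, easy paper) ≈ 0.1496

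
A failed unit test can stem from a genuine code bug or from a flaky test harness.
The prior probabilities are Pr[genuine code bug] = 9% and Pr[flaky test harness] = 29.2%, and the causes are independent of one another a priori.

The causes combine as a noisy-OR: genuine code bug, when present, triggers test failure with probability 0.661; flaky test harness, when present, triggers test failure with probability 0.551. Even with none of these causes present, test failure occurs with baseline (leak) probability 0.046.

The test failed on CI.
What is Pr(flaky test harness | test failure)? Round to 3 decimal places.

Under noisy-OR, P(test failure | causes) = 1 − (1−0.046)·∏(1−qᵢ) over the active causes.
By total probability over the 4 (genuine code bug, flaky test harness) configurations:
  P(test failure) = 0.046·0.91·0.708 + 0.571654·0.91·0.292 + 0.676594·0.09·0.708 + 0.854791·0.09·0.292
        = 0.029637 + 0.151900 + 0.043113 + 0.022464 = 0.247114
The terms with flaky test harness present sum to 0.174364, so
  P(flaky test harness | test failure) = 0.174364 / 0.247114 ≈ 0.706

Pr(flaky test harness | test failure) ≈ 0.706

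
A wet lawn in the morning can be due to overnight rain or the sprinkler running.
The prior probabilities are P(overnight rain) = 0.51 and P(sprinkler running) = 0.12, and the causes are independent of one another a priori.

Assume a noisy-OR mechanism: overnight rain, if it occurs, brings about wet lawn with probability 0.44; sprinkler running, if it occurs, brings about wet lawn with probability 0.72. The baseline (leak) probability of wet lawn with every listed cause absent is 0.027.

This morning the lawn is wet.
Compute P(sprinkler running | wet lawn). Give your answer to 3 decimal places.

P(sprinkler running | wet lawn) ≈ 0.305

Under noisy-OR, P(wet lawn | causes) = 1 − (1−0.027)·∏(1−qᵢ) over the active causes.
P(wet lawn) = 0.027×0.49×0.88 + 0.72756×0.49×0.12 + 0.45512×0.51×0.88 + 0.847434×0.51×0.12 = 0.011642 + 0.042781 + 0.204258 + 0.051863 = 0.310544
Of this, 0.094644 comes from 0.042781 + 0.051863 (the sprinkler running=true cases).
P(sprinkler running | wet lawn) = 0.094644 / 0.310544 ≈ 0.305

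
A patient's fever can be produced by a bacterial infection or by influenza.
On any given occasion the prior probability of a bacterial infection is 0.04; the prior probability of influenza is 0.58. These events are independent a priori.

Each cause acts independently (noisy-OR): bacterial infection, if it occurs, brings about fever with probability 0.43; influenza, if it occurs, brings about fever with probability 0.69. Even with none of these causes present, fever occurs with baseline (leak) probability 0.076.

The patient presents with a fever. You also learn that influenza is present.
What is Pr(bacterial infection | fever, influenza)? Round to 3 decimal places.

Under noisy-OR, P(fever | causes) = 1 − (1−0.076)·∏(1−qᵢ) over the active causes.
By total probability over both values of bacterial infection:
  P(fever | influenza) = 0.71356·0.96 + 0.836729·0.04
        = 0.685018 + 0.033469 = 0.718487
The terms with bacterial infection present sum to 0.033469, so
  P(bacterial infection | fever, influenza) = 0.033469 / 0.718487 ≈ 0.047

Pr(bacterial infection | fever, influenza) ≈ 0.047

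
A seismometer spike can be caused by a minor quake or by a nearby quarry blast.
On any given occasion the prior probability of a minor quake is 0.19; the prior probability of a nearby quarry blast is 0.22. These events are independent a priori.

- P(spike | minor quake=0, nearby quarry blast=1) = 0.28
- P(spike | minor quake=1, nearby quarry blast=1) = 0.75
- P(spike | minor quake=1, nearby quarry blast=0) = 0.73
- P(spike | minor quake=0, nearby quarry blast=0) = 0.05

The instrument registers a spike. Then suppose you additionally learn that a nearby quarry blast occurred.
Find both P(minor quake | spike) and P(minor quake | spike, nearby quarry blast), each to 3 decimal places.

P(minor quake | spike) ≈ 0.631; P(minor quake | spike, nearby quarry blast) ≈ 0.386

Enumerate the 4 (minor quake, nearby quarry blast) configurations and weight by the priors:
  P(spike) = 0.05×0.81×0.78 + 0.28×0.81×0.22 + 0.73×0.19×0.78 + 0.75×0.19×0.22
        = 0.031590 + 0.049896 + 0.108186 + 0.031350 = 0.221022
Keeping only the minor quake-present terms gives 0.139536, so
  P(minor quake | spike) = 0.139536 / 0.221022 ≈ 0.631

Now also conditioning on nearby quarry blast=true:
P(spike | nearby quarry blast) = 0.28·0.81 + 0.75·0.19 = 0.226800 + 0.142500 = 0.369300
Restricting to configurations with minor quake present: 0.75·0.19 = 0.142500.
Hence the posterior is 0.142500/0.369300 ≈ 0.386.
— nearby quarry blast explains away the evidence for minor quake.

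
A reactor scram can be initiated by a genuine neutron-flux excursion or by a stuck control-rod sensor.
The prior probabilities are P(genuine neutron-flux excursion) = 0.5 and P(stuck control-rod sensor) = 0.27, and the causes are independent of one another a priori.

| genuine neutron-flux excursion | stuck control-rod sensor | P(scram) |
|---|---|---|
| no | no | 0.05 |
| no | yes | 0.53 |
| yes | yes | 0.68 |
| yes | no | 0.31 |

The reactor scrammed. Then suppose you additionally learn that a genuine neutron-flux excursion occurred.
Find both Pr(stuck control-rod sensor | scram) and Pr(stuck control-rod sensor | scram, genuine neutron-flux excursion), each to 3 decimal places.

P(scram) = 0.05×0.5×0.73 + 0.53×0.5×0.27 + 0.31×0.5×0.73 + 0.68×0.5×0.27 = 0.018250 + 0.071550 + 0.113150 + 0.091800 = 0.294750
Of this, 0.163350 comes from 0.071550 + 0.091800 (the stuck control-rod sensor=true cases).
P(stuck control-rod sensor | scram) = 0.163350 / 0.294750 ≈ 0.554

With the extra evidence:
By total probability over both values of stuck control-rod sensor:
  P(scram | genuine neutron-flux excursion) = 0.31·0.73 + 0.68·0.27
        = 0.226300 + 0.183600 = 0.409900
Keeping only the stuck control-rod sensor-present terms gives 0.183600, so
  P(stuck control-rod sensor | scram, genuine neutron-flux excursion) = 0.183600 / 0.409900 ≈ 0.448

Pr(stuck control-rod sensor | scram) ≈ 0.554; Pr(stuck control-rod sensor | scram, genuine neutron-flux excursion) ≈ 0.448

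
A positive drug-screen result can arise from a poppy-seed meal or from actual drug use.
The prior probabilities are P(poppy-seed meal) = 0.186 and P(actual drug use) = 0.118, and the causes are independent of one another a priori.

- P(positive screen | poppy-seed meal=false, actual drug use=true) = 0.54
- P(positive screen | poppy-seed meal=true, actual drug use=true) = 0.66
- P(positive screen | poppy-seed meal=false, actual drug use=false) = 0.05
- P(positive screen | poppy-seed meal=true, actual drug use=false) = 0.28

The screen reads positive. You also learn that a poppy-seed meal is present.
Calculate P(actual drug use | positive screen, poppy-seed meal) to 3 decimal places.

P(actual drug use | positive screen, poppy-seed meal) ≈ 0.240

P(positive screen | poppy-seed meal) = 0.28×0.882 + 0.66×0.118 = 0.246960 + 0.077880 = 0.324840
Restricting to configurations with actual drug use present: 0.66×0.118 = 0.077880.
P(actual drug use | positive screen, poppy-seed meal) = 0.077880 / 0.324840 ≈ 0.240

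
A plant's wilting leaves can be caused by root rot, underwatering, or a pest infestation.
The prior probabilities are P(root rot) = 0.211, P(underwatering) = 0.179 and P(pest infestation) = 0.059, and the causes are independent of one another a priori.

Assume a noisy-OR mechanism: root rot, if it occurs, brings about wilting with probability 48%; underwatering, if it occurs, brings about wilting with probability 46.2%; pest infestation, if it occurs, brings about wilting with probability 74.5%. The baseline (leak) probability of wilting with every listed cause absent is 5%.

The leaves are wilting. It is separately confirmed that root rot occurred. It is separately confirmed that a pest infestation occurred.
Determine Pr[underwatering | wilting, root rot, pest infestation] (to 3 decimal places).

Under noisy-OR, P(wilting | causes) = 1 − (1−0.05)·∏(1−qᵢ) over the active causes.
P(wilting | root rot, pest infestation) = 0.87403×0.821 + 0.932228×0.179 = 0.717579 + 0.166869 = 0.884448
The underwatering-present share is 0.932228×0.179 = 0.166869.
So P(underwatering | wilting, root rot, pest infestation) = 0.166869/0.884448 ≈ 0.189.

Pr[underwatering | wilting, root rot, pest infestation] ≈ 0.189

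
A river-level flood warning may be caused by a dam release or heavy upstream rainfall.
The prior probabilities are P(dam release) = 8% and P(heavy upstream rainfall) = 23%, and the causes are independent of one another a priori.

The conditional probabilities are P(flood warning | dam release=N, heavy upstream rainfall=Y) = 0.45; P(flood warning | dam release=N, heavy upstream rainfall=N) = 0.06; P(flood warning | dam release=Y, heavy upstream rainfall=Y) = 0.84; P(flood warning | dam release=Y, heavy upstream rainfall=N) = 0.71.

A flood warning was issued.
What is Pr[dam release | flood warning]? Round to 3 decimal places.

Pr[dam release | flood warning] ≈ 0.301

P(flood warning) = 0.06*0.92*0.77 + 0.45*0.92*0.23 + 0.71*0.08*0.77 + 0.84*0.08*0.23 = 0.042504 + 0.095220 + 0.043736 + 0.015456 = 0.196916
Of this, 0.059192 comes from 0.043736 + 0.015456 (the dam release=true cases).
So P(dam release | flood warning) = 0.059192/0.196916 ≈ 0.301.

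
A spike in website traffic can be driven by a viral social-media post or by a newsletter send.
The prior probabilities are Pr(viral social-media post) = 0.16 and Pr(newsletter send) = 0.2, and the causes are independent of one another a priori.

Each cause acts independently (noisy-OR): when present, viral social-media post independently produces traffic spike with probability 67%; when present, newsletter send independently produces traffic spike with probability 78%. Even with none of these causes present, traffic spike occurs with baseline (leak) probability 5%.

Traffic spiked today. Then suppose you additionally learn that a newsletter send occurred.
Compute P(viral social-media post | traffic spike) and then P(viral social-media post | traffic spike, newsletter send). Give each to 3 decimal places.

P(viral social-media post | traffic spike) ≈ 0.414; P(viral social-media post | traffic spike, newsletter send) ≈ 0.183

Under noisy-OR, P(traffic spike | causes) = 1 − (1−0.05)·∏(1−qᵢ) over the active causes.
Weight on viral social-media post=true, given the evidence: 0.087872 + 0.029793 = 0.117665
Denominator P(traffic spike): 0.05*0.84*0.8 + 0.791*0.84*0.2 + 0.6865*0.16*0.8 + 0.93103*0.16*0.2 = 0.284153
Posterior = 0.117665 / 0.284153 ≈ 0.414

Now also conditioning on newsletter send=true:
P(traffic spike | newsletter send) = 0.791*0.84 + 0.93103*0.16 = 0.664440 + 0.148965 = 0.813405
Of this, 0.148965 comes from 0.93103*0.16 (the viral social-media post=true cases).
So P(viral social-media post | traffic spike, newsletter send) = 0.148965/0.813405 ≈ 0.183.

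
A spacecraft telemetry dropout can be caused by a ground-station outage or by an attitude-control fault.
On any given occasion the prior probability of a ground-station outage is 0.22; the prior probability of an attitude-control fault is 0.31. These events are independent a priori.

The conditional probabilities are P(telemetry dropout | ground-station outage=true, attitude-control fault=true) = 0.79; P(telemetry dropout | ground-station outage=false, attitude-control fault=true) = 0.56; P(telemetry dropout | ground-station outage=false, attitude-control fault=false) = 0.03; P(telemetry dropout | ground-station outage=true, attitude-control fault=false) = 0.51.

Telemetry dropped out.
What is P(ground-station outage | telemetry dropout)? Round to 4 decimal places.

P(ground-station outage | telemetry dropout) ≈ 0.4642

P(telemetry dropout) = 0.03·0.78·0.69 + 0.56·0.78·0.31 + 0.51·0.22·0.69 + 0.79·0.22·0.31 = 0.016146 + 0.135408 + 0.077418 + 0.053878 = 0.282850
Of this, 0.131296 comes from 0.077418 + 0.053878 (the ground-station outage=true cases).
So P(ground-station outage | telemetry dropout) = 0.131296/0.282850 ≈ 0.4642.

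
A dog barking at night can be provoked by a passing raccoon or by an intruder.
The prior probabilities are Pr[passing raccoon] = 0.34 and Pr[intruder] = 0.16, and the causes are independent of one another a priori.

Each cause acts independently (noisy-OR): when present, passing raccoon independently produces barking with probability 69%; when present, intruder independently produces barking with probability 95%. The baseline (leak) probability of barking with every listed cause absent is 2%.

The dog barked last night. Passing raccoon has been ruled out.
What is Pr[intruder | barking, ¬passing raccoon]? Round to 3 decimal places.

Under noisy-OR, P(barking | causes) = 1 − (1−0.02)·∏(1−qᵢ) over the active causes.
Sum P(barking|·) weighted by the priors over both values of intruder:
  P(barking | ¬passing raccoon) = 0.02*0.84 + 0.951*0.16
        = 0.016800 + 0.152160 = 0.168960
Keeping only the intruder-present terms gives 0.152160, so
  P(intruder | barking, ¬passing raccoon) = 0.152160 / 0.168960 ≈ 0.901

Pr[intruder | barking, ¬passing raccoon] ≈ 0.901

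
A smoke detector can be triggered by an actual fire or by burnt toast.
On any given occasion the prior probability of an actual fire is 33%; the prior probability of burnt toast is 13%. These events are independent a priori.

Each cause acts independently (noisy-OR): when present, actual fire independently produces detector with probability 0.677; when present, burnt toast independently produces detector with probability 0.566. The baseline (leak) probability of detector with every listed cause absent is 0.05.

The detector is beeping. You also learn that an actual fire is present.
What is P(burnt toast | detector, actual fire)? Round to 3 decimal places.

P(burnt toast | detector, actual fire) ≈ 0.157

Under noisy-OR, P(detector | causes) = 1 − (1−0.05)·∏(1−qᵢ) over the active causes.
P(detector | actual fire) = 0.69315*0.87 + 0.866827*0.13 = 0.603041 + 0.112688 = 0.715729
Restricting to configurations with burnt toast present: 0.866827*0.13 = 0.112688.
Hence the posterior is 0.112688/0.715729 ≈ 0.157.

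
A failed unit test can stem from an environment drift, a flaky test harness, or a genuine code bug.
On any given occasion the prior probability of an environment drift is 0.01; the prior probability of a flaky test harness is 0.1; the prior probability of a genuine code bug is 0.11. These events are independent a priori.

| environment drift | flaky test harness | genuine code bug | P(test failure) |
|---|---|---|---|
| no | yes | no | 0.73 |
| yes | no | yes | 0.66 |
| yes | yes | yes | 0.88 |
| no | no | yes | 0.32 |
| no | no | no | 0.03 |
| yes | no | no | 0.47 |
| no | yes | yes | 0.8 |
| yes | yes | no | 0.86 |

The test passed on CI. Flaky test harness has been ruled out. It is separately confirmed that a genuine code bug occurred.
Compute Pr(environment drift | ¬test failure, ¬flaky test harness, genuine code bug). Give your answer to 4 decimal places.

Pr(environment drift | ¬test failure, ¬flaky test harness, genuine code bug) ≈ 0.0050

Weight on environment drift=true, given the evidence: 0.34×0.01 = 0.003400
The normalizing constant is 0.68×0.99 + 0.34×0.01 = 0.676600
Posterior = 0.003400 / 0.676600 ≈ 0.0050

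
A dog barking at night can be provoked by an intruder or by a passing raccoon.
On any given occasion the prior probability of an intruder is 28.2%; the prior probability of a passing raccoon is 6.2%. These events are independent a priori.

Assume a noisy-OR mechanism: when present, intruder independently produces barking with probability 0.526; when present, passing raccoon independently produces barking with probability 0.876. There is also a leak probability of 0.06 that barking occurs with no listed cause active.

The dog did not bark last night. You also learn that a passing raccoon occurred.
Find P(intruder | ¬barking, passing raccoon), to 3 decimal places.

P(intruder | ¬barking, passing raccoon) ≈ 0.157

Under noisy-OR, P(barking | causes) = 1 − (1−0.06)·∏(1−qᵢ) over the active causes.
P(¬barking | passing raccoon) = 0.11656*0.718 + 0.055249*0.282 = 0.083690 + 0.015580 = 0.099270
The intruder-present share is 0.055249*0.282 = 0.015580.
Hence the posterior is 0.015580/0.099270 ≈ 0.157.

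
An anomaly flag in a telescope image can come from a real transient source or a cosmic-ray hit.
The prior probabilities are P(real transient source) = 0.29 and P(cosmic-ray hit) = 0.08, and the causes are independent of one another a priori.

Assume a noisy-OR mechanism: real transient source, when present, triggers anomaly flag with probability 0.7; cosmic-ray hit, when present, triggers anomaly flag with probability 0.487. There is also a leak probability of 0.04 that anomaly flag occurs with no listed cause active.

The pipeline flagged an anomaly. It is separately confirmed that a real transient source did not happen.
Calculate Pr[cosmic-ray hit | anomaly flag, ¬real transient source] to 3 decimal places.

Under noisy-OR, P(anomaly flag | causes) = 1 − (1−0.04)·∏(1−qᵢ) over the active causes.
P(anomaly flag | ¬real transient source) = 0.04*0.92 + 0.50752*0.08 = 0.036800 + 0.040602 = 0.077402
The cosmic-ray hit-present share is 0.50752*0.08 = 0.040602.
P(cosmic-ray hit | anomaly flag, ¬real transient source) = 0.040602 / 0.077402 ≈ 0.525

Pr[cosmic-ray hit | anomaly flag, ¬real transient source] ≈ 0.525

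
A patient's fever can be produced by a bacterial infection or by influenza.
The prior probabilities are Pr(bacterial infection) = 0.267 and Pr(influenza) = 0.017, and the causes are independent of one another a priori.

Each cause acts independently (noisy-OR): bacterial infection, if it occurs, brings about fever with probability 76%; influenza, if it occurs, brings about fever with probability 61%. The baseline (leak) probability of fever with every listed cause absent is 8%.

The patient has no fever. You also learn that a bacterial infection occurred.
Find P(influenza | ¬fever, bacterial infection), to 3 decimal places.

P(influenza | ¬fever, bacterial infection) ≈ 0.007

Under noisy-OR, P(fever | causes) = 1 − (1−0.08)·∏(1−qᵢ) over the active causes.
Enumerate both values of influenza and weight by the priors:
  P(¬fever | bacterial infection) = 0.2208×0.983 + 0.086112×0.017
        = 0.217046 + 0.001464 = 0.218510
Keeping only the influenza-present terms gives 0.001464, so
  P(influenza | ¬fever, bacterial infection) = 0.001464 / 0.218510 ≈ 0.007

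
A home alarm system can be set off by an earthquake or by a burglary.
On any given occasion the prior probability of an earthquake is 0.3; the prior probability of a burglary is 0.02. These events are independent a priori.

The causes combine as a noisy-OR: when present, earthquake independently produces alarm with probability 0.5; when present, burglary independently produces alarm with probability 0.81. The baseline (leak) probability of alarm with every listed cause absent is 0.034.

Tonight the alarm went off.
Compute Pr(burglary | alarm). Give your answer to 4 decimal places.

Under noisy-OR, P(alarm | causes) = 1 − (1−0.034)·∏(1−qᵢ) over the active causes.
Weight on burglary=true, given the evidence: 0.011430 + 0.005449 = 0.016879
Denominator P(alarm): 0.034·0.7·0.98 + 0.81646·0.7·0.02 + 0.517·0.3·0.98 + 0.90823·0.3·0.02 = 0.192201
P(burglary | alarm) = 0.016879/0.192201 ≈ 0.0878

Pr(burglary | alarm) ≈ 0.0878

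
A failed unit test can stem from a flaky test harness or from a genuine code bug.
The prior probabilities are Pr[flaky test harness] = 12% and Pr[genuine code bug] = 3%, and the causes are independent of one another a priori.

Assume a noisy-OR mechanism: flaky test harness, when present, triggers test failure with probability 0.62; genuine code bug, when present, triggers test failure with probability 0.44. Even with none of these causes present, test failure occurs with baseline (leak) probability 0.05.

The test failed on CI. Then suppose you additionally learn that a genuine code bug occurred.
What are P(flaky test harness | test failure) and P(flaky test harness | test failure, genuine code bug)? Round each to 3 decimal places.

P(flaky test harness | test failure) ≈ 0.584; P(flaky test harness | test failure, genuine code bug) ≈ 0.189

Under noisy-OR, P(test failure | causes) = 1 − (1−0.05)·∏(1−qᵢ) over the active causes.
P(test failure) = 0.05×0.88×0.97 + 0.468×0.88×0.03 + 0.639×0.12×0.97 + 0.79784×0.12×0.03 = 0.042680 + 0.012355 + 0.074380 + 0.002872 = 0.132287
The flaky test harness-present share is 0.074380 + 0.002872 = 0.077252.
P(flaky test harness | test failure) = 0.077252 / 0.132287 ≈ 0.584

Now condition on the additional information:
P(test failure | genuine code bug) = 0.468×0.88 + 0.79784×0.12 = 0.411840 + 0.095741 = 0.507581
Of this, 0.095741 comes from 0.79784×0.12 (the flaky test harness=true cases).
P(flaky test harness | test failure, genuine code bug) = 0.095741 / 0.507581 ≈ 0.189
— genuine code bug explains away the evidence for flaky test harness.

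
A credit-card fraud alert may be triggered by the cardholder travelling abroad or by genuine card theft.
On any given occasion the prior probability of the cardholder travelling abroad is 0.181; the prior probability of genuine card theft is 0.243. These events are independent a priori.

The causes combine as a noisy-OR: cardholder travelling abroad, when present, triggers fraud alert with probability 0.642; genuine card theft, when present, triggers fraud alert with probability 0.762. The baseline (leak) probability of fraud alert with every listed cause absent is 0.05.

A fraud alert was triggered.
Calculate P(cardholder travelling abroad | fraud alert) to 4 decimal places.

Under noisy-OR, P(fraud alert | causes) = 1 − (1−0.05)·∏(1−qᵢ) over the active causes.
Weight on cardholder travelling abroad=true, given the evidence: 0.090418 + 0.040423 = 0.130841
The normalizing constant is 0.05·0.819·0.757 + 0.7739·0.819·0.243 + 0.6599·0.181·0.757 + 0.919056·0.181·0.243 = 0.315859
Posterior = 0.130841 / 0.315859 ≈ 0.4142

P(cardholder travelling abroad | fraud alert) ≈ 0.4142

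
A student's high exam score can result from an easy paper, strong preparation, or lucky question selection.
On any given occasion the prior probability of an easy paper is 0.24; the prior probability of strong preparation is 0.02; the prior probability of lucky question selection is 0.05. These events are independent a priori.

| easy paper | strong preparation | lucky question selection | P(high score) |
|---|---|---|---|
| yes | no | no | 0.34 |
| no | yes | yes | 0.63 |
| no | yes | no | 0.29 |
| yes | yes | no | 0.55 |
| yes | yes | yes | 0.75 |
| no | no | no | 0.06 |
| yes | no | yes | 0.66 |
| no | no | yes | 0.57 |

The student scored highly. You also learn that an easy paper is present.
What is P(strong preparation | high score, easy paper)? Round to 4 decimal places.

P(strong preparation | high score, easy paper) ≈ 0.0311

P(high score | easy paper) = 0.34×0.98×0.95 + 0.66×0.98×0.05 + 0.55×0.02×0.95 + 0.75×0.02×0.05 = 0.316540 + 0.032340 + 0.010450 + 0.000750 = 0.360080
The strong preparation-present share is 0.010450 + 0.000750 = 0.011200.
P(strong preparation | high score, easy paper) = 0.011200 / 0.360080 ≈ 0.0311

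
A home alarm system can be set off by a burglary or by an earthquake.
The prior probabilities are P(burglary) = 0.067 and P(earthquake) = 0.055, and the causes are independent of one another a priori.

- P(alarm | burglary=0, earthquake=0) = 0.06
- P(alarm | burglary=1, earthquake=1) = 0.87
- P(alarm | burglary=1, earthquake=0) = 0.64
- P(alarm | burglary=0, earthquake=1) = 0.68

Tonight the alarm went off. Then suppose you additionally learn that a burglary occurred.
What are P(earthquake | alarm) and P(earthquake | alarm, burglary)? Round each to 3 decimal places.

Sum P(alarm|·) weighted by the priors over the 4 (burglary, earthquake) configurations:
  P(alarm) = 0.06×0.933×0.945 + 0.68×0.933×0.055 + 0.64×0.067×0.945 + 0.87×0.067×0.055
        = 0.052901 + 0.034894 + 0.040522 + 0.003206 = 0.131523
Configurations with earthquake contribute 0.038100, so
  P(earthquake | alarm) = 0.038100 / 0.131523 ≈ 0.290

With the extra evidence:
By total probability over both values of earthquake:
  P(alarm | burglary) = 0.64×0.945 + 0.87×0.055
        = 0.604800 + 0.047850 = 0.652650
Keeping only the earthquake-present terms gives 0.047850, so
  P(earthquake | alarm, burglary) = 0.047850 / 0.652650 ≈ 0.073

P(earthquake | alarm) ≈ 0.290; P(earthquake | alarm, burglary) ≈ 0.073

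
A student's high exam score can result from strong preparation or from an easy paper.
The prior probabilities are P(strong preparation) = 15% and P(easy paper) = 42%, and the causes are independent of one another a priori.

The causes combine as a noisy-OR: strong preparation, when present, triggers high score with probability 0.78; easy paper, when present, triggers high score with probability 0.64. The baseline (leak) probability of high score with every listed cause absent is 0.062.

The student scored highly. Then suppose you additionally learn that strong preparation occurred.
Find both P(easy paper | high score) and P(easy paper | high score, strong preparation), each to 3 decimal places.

P(easy paper | high score) ≈ 0.747; P(easy paper | high score, strong preparation) ≈ 0.458

Under noisy-OR, P(high score | causes) = 1 − (1−0.062)·∏(1−qᵢ) over the active causes.
Sum P(high score|·) weighted by the priors over the 4 (strong preparation, easy paper) configurations:
  P(high score) = 0.062·0.85·0.58 + 0.66232·0.85·0.42 + 0.79364·0.15·0.58 + 0.92571·0.15·0.42
        = 0.030566 + 0.236448 + 0.069047 + 0.058320 = 0.394381
Configurations with easy paper contribute 0.294768, so
  P(easy paper | high score) = 0.294768 / 0.394381 ≈ 0.747

Now also conditioning on strong preparation=true:
By total probability over both values of easy paper:
  P(high score | strong preparation) = 0.79364×0.58 + 0.92571×0.42
        = 0.460311 + 0.388798 = 0.849109
Configurations with easy paper contribute 0.388798, so
  P(easy paper | high score, strong preparation) = 0.388798 / 0.849109 ≈ 0.458
This is intercausal reasoning (explaining away): once strong preparation accounts for the high score, easy paper becomes less likely.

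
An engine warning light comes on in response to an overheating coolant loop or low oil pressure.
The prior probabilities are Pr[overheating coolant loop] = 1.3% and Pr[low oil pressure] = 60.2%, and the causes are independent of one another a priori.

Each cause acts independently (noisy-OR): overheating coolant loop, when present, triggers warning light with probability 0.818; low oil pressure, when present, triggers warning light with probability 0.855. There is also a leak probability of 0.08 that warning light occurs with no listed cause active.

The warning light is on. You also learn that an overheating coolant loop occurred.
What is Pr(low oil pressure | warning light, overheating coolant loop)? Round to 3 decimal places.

Pr(low oil pressure | warning light, overheating coolant loop) ≈ 0.639

Under noisy-OR, P(warning light | causes) = 1 − (1−0.08)·∏(1−qᵢ) over the active causes.
Weight on low oil pressure=true, given the evidence: 0.975721·0.602 = 0.587384
Denominator P(warning light | overheating coolant loop): 0.83256·0.398 + 0.975721·0.602 = 0.918743
P(low oil pressure | warning light, overheating coolant loop) = 0.587384/0.918743 ≈ 0.639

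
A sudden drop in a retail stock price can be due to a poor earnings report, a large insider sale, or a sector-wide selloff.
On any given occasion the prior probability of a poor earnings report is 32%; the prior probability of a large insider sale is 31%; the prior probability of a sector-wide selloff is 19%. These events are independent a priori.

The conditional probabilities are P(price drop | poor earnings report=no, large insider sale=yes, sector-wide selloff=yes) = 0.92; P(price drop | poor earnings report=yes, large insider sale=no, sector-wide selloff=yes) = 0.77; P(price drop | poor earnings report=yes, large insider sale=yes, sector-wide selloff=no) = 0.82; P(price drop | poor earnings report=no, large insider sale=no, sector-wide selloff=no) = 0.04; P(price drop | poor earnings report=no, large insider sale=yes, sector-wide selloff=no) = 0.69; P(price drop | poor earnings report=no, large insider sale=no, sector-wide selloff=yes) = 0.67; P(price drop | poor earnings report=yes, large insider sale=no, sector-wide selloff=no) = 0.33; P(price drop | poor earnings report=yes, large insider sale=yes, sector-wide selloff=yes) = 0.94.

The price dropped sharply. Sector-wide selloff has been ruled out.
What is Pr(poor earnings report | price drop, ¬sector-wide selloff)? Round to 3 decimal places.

Pr(poor earnings report | price drop, ¬sector-wide selloff) ≈ 0.484

P(price drop | ¬sector-wide selloff) = 0.04×0.68×0.69 + 0.69×0.68×0.31 + 0.33×0.32×0.69 + 0.82×0.32×0.31 = 0.018768 + 0.145452 + 0.072864 + 0.081344 = 0.318428
Restricting to configurations with poor earnings report present: 0.072864 + 0.081344 = 0.154208.
So P(poor earnings report | price drop, ¬sector-wide selloff) = 0.154208/0.318428 ≈ 0.484.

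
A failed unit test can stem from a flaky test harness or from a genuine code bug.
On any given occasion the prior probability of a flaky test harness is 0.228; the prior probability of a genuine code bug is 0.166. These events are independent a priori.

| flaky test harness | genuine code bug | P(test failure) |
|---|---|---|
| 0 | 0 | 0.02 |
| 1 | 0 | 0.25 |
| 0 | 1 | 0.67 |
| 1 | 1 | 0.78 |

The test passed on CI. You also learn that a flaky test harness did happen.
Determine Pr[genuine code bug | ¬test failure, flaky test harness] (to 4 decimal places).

Pr[genuine code bug | ¬test failure, flaky test harness] ≈ 0.0552

Weight on genuine code bug=true, given the evidence: 0.22*0.166 = 0.036520
Normalizer over all consistent configurations: 0.75*0.834 + 0.22*0.166 = 0.662020
P(genuine code bug | ¬test failure, flaky test harness) = 0.036520/0.662020 ≈ 0.0552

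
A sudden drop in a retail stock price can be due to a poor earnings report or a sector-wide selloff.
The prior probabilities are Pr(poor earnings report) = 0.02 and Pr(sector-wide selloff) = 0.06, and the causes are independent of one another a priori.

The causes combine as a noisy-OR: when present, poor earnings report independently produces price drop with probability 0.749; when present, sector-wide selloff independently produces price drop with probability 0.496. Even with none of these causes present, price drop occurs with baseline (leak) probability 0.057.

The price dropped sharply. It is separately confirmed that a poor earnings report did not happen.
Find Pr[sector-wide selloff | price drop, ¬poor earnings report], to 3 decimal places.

Pr[sector-wide selloff | price drop, ¬poor earnings report] ≈ 0.370

Under noisy-OR, P(price drop | causes) = 1 − (1−0.057)·∏(1−qᵢ) over the active causes.
Sum P(price drop|·) weighted by the priors over both values of sector-wide selloff:
  P(price drop | ¬poor earnings report) = 0.057*0.94 + 0.524728*0.06
        = 0.053580 + 0.031484 = 0.085064
Keeping only the sector-wide selloff-present terms gives 0.031484, so
  P(sector-wide selloff | price drop, ¬poor earnings report) = 0.031484 / 0.085064 ≈ 0.370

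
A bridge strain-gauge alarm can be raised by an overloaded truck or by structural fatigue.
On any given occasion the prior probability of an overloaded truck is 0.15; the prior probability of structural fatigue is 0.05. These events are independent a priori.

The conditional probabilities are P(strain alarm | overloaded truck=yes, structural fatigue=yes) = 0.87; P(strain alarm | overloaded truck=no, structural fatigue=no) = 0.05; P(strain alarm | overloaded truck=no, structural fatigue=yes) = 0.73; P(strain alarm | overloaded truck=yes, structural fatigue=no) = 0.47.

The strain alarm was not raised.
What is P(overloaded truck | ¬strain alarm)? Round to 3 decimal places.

P(¬strain alarm) = 0.95·0.85·0.95 + 0.27·0.85·0.05 + 0.53·0.15·0.95 + 0.13·0.15·0.05 = 0.767125 + 0.011475 + 0.075525 + 0.000975 = 0.855100
Restricting to configurations with overloaded truck present: 0.075525 + 0.000975 = 0.076500.
P(overloaded truck | ¬strain alarm) = 0.076500 / 0.855100 ≈ 0.089

P(overloaded truck | ¬strain alarm) ≈ 0.089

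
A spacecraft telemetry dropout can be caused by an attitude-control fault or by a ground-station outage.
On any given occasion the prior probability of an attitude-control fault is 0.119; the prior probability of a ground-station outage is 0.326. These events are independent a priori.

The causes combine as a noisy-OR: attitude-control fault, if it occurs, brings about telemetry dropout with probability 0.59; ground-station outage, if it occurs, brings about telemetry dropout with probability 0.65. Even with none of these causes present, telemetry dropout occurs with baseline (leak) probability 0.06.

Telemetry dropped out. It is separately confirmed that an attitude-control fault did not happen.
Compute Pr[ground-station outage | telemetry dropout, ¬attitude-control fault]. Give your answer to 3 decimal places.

Pr[ground-station outage | telemetry dropout, ¬attitude-control fault] ≈ 0.844

Under noisy-OR, P(telemetry dropout | causes) = 1 − (1−0.06)·∏(1−qᵢ) over the active causes.
Weight on ground-station outage=true, given the evidence: 0.671×0.326 = 0.218746
Denominator P(telemetry dropout | ¬attitude-control fault): 0.06×0.674 + 0.671×0.326 = 0.259186
P(ground-station outage | telemetry dropout, ¬attitude-control fault) = 0.218746/0.259186 ≈ 0.844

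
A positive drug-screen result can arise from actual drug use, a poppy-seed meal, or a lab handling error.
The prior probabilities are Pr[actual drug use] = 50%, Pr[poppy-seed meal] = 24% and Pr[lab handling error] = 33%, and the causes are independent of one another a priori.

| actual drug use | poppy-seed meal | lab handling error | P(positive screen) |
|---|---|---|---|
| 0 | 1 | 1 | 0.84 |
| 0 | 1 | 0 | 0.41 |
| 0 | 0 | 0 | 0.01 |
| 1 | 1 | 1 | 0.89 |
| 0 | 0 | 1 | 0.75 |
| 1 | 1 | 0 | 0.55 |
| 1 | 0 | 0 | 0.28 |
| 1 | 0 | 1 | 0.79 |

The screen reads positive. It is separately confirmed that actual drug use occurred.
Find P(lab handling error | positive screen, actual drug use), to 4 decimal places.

P(lab handling error | positive screen, actual drug use) ≈ 0.5376

P(positive screen | actual drug use) = 0.28*0.76*0.67 + 0.79*0.76*0.33 + 0.55*0.24*0.67 + 0.89*0.24*0.33 = 0.142576 + 0.198132 + 0.088440 + 0.070488 = 0.499636
Of this, 0.268620 comes from 0.198132 + 0.070488 (the lab handling error=true cases).
So P(lab handling error | positive screen, actual drug use) = 0.268620/0.499636 ≈ 0.5376.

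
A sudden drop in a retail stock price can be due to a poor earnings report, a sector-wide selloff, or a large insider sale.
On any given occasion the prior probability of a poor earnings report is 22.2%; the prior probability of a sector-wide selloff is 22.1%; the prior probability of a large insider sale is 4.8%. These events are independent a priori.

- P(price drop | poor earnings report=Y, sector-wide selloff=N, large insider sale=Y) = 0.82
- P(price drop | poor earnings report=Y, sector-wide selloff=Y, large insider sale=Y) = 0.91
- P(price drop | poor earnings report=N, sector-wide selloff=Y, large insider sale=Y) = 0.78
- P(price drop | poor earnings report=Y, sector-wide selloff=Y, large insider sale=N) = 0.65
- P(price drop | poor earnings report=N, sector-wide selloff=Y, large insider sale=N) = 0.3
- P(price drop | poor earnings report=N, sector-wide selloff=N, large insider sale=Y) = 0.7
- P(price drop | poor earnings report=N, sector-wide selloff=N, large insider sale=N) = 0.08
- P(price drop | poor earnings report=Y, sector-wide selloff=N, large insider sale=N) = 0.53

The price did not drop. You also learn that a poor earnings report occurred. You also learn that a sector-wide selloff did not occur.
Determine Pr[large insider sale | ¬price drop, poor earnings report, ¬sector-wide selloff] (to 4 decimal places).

Pr[large insider sale | ¬price drop, poor earnings report, ¬sector-wide selloff] ≈ 0.0189

P(¬price drop | poor earnings report, ¬sector-wide selloff) = 0.47×0.952 + 0.18×0.048 = 0.447440 + 0.008640 = 0.456080
The large insider sale-present share is 0.18×0.048 = 0.008640.
So P(large insider sale | ¬price drop, poor earnings report, ¬sector-wide selloff) = 0.008640/0.456080 ≈ 0.0189.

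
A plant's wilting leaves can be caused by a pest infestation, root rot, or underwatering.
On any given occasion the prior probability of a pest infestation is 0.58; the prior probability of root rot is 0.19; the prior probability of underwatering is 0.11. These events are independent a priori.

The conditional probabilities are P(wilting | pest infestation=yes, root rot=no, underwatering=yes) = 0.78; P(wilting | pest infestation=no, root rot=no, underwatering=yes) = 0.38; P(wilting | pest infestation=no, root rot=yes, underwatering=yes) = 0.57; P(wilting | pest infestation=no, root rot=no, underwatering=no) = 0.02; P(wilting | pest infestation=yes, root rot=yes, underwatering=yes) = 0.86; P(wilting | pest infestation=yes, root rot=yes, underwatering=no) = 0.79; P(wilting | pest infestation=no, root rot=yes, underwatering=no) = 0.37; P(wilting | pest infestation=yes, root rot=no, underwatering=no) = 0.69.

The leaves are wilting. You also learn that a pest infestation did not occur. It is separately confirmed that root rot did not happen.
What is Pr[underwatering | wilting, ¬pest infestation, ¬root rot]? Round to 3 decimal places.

Enumerate both values of underwatering and weight by the priors:
  P(wilting | ¬pest infestation, ¬root rot) = 0.02×0.89 + 0.38×0.11
        = 0.017800 + 0.041800 = 0.059600
Keeping only the underwatering-present terms gives 0.041800, so
  P(underwatering | wilting, ¬pest infestation, ¬root rot) = 0.041800 / 0.059600 ≈ 0.701

Pr[underwatering | wilting, ¬pest infestation, ¬root rot] ≈ 0.701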